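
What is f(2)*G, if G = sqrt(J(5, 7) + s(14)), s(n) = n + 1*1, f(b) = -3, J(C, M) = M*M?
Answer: -24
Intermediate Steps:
J(C, M) = M**2
s(n) = 1 + n (s(n) = n + 1 = 1 + n)
G = 8 (G = sqrt(7**2 + (1 + 14)) = sqrt(49 + 15) = sqrt(64) = 8)
f(2)*G = -3*8 = -24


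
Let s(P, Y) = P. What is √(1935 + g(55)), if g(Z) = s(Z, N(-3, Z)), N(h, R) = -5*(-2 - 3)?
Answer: √1990 ≈ 44.609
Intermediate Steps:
N(h, R) = 25 (N(h, R) = -5*(-5) = 25)
g(Z) = Z
√(1935 + g(55)) = √(1935 + 55) = √1990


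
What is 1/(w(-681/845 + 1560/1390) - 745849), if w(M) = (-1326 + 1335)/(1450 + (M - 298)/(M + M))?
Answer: -72802471/54299649523981 ≈ -1.3408e-6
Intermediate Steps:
w(M) = 9/(1450 + (-298 + M)/(2*M)) (w(M) = 9/(1450 + (-298 + M)/((2*M))) = 9/(1450 + (-298 + M)*(1/(2*M))) = 9/(1450 + (-298 + M)/(2*M)))
1/(w(-681/845 + 1560/1390) - 745849) = 1/(18*(-681/845 + 1560/1390)/(-298 + 2901*(-681/845 + 1560/1390)) - 745849) = 1/(18*(-681*1/845 + 1560*(1/1390))/(-298 + 2901*(-681*1/845 + 1560*(1/1390))) - 745849) = 1/(18*(-681/845 + 156/139)/(-298 + 2901*(-681/845 + 156/139)) - 745849) = 1/(18*(37161/117455)/(-298 + 2901*(37161/117455)) - 745849) = 1/(18*(37161/117455)/(-298 + 107804061/117455) - 745849) = 1/(18*(37161/117455)/(72802471/117455) - 745849) = 1/(18*(37161/117455)*(117455/72802471) - 745849) = 1/(668898/72802471 - 745849) = 1/(-54299649523981/72802471) = -72802471/54299649523981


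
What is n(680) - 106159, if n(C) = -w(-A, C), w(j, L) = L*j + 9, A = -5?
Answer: -109568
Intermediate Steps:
w(j, L) = 9 + L*j
n(C) = -9 - 5*C (n(C) = -(9 + C*(-1*(-5))) = -(9 + C*5) = -(9 + 5*C) = -9 - 5*C)
n(680) - 106159 = (-9 - 5*680) - 106159 = (-9 - 3400) - 106159 = -3409 - 106159 = -109568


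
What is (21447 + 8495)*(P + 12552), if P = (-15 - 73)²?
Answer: 607702832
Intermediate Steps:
P = 7744 (P = (-88)² = 7744)
(21447 + 8495)*(P + 12552) = (21447 + 8495)*(7744 + 12552) = 29942*20296 = 607702832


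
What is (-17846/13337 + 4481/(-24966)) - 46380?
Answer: -15443725424293/332971542 ≈ -46382.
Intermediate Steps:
(-17846/13337 + 4481/(-24966)) - 46380 = (-17846*1/13337 + 4481*(-1/24966)) - 46380 = (-17846/13337 - 4481/24966) - 46380 = -505306333/332971542 - 46380 = -15443725424293/332971542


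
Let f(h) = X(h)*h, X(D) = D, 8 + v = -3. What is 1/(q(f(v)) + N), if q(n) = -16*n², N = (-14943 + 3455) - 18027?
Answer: -1/263771 ≈ -3.7912e-6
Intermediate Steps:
v = -11 (v = -8 - 3 = -11)
N = -29515 (N = -11488 - 18027 = -29515)
f(h) = h² (f(h) = h*h = h²)
1/(q(f(v)) + N) = 1/(-16*((-11)²)² - 29515) = 1/(-16*121² - 29515) = 1/(-16*14641 - 29515) = 1/(-234256 - 29515) = 1/(-263771) = -1/263771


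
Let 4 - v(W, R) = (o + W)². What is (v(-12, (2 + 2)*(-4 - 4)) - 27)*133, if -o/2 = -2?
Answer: -11571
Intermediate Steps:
o = 4 (o = -2*(-2) = 4)
v(W, R) = 4 - (4 + W)²
(v(-12, (2 + 2)*(-4 - 4)) - 27)*133 = ((4 - (4 - 12)²) - 27)*133 = ((4 - 1*(-8)²) - 27)*133 = ((4 - 1*64) - 27)*133 = ((4 - 64) - 27)*133 = (-60 - 27)*133 = -87*133 = -11571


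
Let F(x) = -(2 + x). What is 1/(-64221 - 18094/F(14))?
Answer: -8/504721 ≈ -1.5850e-5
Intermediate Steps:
F(x) = -2 - x
1/(-64221 - 18094/F(14)) = 1/(-64221 - 18094/(-2 - 1*14)) = 1/(-64221 - 18094/(-2 - 14)) = 1/(-64221 - 18094/(-16)) = 1/(-64221 - 18094*(-1/16)) = 1/(-64221 + 9047/8) = 1/(-504721/8) = -8/504721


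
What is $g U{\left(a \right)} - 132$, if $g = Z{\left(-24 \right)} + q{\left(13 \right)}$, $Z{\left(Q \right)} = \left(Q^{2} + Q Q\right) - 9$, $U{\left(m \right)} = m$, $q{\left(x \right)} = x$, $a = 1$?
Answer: $1024$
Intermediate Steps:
$Z{\left(Q \right)} = -9 + 2 Q^{2}$ ($Z{\left(Q \right)} = \left(Q^{2} + Q^{2}\right) - 9 = 2 Q^{2} - 9 = -9 + 2 Q^{2}$)
$g = 1156$ ($g = \left(-9 + 2 \left(-24\right)^{2}\right) + 13 = \left(-9 + 2 \cdot 576\right) + 13 = \left(-9 + 1152\right) + 13 = 1143 + 13 = 1156$)
$g U{\left(a \right)} - 132 = 1156 \cdot 1 - 132 = 1156 - 132 = 1024$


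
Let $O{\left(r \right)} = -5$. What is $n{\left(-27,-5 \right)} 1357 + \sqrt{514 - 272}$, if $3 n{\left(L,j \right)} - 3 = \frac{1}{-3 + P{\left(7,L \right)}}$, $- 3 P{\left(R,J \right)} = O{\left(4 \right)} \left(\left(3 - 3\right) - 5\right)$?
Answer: $\frac{44781}{34} + 11 \sqrt{2} \approx 1332.6$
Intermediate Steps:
$P{\left(R,J \right)} = - \frac{25}{3}$ ($P{\left(R,J \right)} = - \frac{\left(-5\right) \left(\left(3 - 3\right) - 5\right)}{3} = - \frac{\left(-5\right) \left(0 - 5\right)}{3} = - \frac{\left(-5\right) \left(-5\right)}{3} = \left(- \frac{1}{3}\right) 25 = - \frac{25}{3}$)
$n{\left(L,j \right)} = \frac{33}{34}$ ($n{\left(L,j \right)} = 1 + \frac{1}{3 \left(-3 - \frac{25}{3}\right)} = 1 + \frac{1}{3 \left(- \frac{34}{3}\right)} = 1 + \frac{1}{3} \left(- \frac{3}{34}\right) = 1 - \frac{1}{34} = \frac{33}{34}$)
$n{\left(-27,-5 \right)} 1357 + \sqrt{514 - 272} = \frac{33}{34} \cdot 1357 + \sqrt{514 - 272} = \frac{44781}{34} + \sqrt{242} = \frac{44781}{34} + 11 \sqrt{2}$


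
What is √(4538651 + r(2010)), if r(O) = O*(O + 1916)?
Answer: √12429911 ≈ 3525.6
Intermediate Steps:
r(O) = O*(1916 + O)
√(4538651 + r(2010)) = √(4538651 + 2010*(1916 + 2010)) = √(4538651 + 2010*3926) = √(4538651 + 7891260) = √12429911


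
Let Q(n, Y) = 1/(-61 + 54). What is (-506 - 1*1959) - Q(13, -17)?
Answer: -17254/7 ≈ -2464.9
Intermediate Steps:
Q(n, Y) = -⅐ (Q(n, Y) = 1/(-7) = -⅐)
(-506 - 1*1959) - Q(13, -17) = (-506 - 1*1959) - 1*(-⅐) = (-506 - 1959) + ⅐ = -2465 + ⅐ = -17254/7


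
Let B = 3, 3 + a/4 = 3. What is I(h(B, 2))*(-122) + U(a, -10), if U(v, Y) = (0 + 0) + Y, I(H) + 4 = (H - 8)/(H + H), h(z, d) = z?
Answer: 1739/3 ≈ 579.67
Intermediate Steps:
a = 0 (a = -12 + 4*3 = -12 + 12 = 0)
I(H) = -4 + (-8 + H)/(2*H) (I(H) = -4 + (H - 8)/(H + H) = -4 + (-8 + H)/((2*H)) = -4 + (-8 + H)*(1/(2*H)) = -4 + (-8 + H)/(2*H))
U(v, Y) = Y (U(v, Y) = 0 + Y = Y)
I(h(B, 2))*(-122) + U(a, -10) = (-7/2 - 4/3)*(-122) - 10 = -29/6*(-122) - 10 = 1769/3 - 10 = 1739/3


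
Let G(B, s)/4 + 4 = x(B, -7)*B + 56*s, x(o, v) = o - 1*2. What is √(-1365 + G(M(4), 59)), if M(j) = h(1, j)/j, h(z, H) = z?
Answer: √47333/2 ≈ 108.78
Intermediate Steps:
x(o, v) = -2 + o (x(o, v) = o - 2 = -2 + o)
M(j) = 1/j
G(B, s) = -16 + 224*s + 4*B*(-2 + B) (G(B, s) = -16 + 4*((-2 + B)*B + 56*s) = -16 + 4*(B*(-2 + B) + 56*s) = -16 + 4*(56*s + B*(-2 + B)) = -16 + (224*s + 4*B*(-2 + B)) = -16 + 224*s + 4*B*(-2 + B))
√(-1365 + G(M(4), 59)) = √(-1365 + (-16 + 224*59 + 4*(-2 + 1/4)/4)) = √(-1365 + (-16 + 13216 + 4*(¼)*(-2 + ¼))) = √(-1365 + (-16 + 13216 + 4*(¼)*(-7/4))) = √(-1365 + (-16 + 13216 - 7/4)) = √(-1365 + 52793/4) = √(47333/4) = √47333/2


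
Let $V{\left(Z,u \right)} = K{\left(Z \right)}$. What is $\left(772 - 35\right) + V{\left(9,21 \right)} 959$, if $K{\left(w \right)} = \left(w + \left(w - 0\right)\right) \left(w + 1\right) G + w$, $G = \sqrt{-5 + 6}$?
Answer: $181988$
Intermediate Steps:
$G = 1$ ($G = \sqrt{1} = 1$)
$K{\left(w \right)} = w + 2 w \left(1 + w\right)$ ($K{\left(w \right)} = \left(w + \left(w - 0\right)\right) \left(w + 1\right) 1 + w = \left(w + \left(w + 0\right)\right) \left(1 + w\right) 1 + w = \left(w + w\right) \left(1 + w\right) 1 + w = 2 w \left(1 + w\right) 1 + w = 2 w \left(1 + w\right) + w = w + 2 w \left(1 + w\right)$)
$V{\left(Z,u \right)} = Z \left(3 + 2 Z\right)$
$\left(772 - 35\right) + V{\left(9,21 \right)} 959 = \left(772 - 35\right) + 9 \left(3 + 2 \cdot 9\right) 959 = 737 + 9 \left(3 + 18\right) 959 = 737 + 9 \cdot 21 \cdot 959 = 737 + 189 \cdot 959 = 737 + 181251 = 181988$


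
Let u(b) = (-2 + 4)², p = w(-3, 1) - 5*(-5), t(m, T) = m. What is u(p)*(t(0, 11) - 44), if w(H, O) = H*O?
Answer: -176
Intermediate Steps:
p = 22 (p = -3*1 - 5*(-5) = -3 + 25 = 22)
u(b) = 4 (u(b) = 2² = 4)
u(p)*(t(0, 11) - 44) = 4*(0 - 44) = 4*(-44) = -176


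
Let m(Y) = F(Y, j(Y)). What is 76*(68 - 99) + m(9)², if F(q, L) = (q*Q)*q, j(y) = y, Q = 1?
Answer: 4205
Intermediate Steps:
F(q, L) = q² (F(q, L) = (q*1)*q = q*q = q²)
m(Y) = Y²
76*(68 - 99) + m(9)² = 76*(68 - 99) + (9²)² = 76*(-31) + 81² = -2356 + 6561 = 4205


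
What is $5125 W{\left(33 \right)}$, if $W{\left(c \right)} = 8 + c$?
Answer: $210125$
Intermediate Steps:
$5125 W{\left(33 \right)} = 5125 \left(8 + 33\right) = 5125 \cdot 41 = 210125$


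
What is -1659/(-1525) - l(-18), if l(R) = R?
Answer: 29109/1525 ≈ 19.088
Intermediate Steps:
-1659/(-1525) - l(-18) = -1659/(-1525) - 1*(-18) = -1659*(-1/1525) + 18 = 1659/1525 + 18 = 29109/1525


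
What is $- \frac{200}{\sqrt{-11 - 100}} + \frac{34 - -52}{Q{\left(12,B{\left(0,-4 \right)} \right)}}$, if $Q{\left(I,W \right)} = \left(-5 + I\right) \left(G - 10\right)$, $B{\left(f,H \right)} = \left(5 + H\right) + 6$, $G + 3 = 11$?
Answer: $- \frac{43}{7} + \frac{200 i \sqrt{111}}{111} \approx -6.1429 + 18.983 i$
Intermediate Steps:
$G = 8$ ($G = -3 + 11 = 8$)
$B{\left(f,H \right)} = 11 + H$
$Q{\left(I,W \right)} = 10 - 2 I$ ($Q{\left(I,W \right)} = \left(-5 + I\right) \left(8 - 10\right) = \left(-5 + I\right) \left(-2\right) = 10 - 2 I$)
$- \frac{200}{\sqrt{-11 - 100}} + \frac{34 - -52}{Q{\left(12,B{\left(0,-4 \right)} \right)}} = - \frac{200}{\sqrt{-11 - 100}} + \frac{34 - -52}{10 - 24} = - \frac{200}{\sqrt{-111}} + \frac{34 + 52}{10 - 24} = - \frac{200}{i \sqrt{111}} + \frac{86}{-14} = - 200 \left(- \frac{i \sqrt{111}}{111}\right) + 86 \left(- \frac{1}{14}\right) = \frac{200 i \sqrt{111}}{111} - \frac{43}{7} = - \frac{43}{7} + \frac{200 i \sqrt{111}}{111}$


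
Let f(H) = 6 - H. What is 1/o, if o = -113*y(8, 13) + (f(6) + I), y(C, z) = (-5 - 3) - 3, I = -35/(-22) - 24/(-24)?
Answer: 22/27403 ≈ 0.00080283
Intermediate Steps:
I = 57/22 (I = -35*(-1/22) - 24*(-1/24) = 35/22 + 1 = 57/22 ≈ 2.5909)
y(C, z) = -11 (y(C, z) = -8 - 3 = -11)
o = 27403/22 (o = -113*(-11) + ((6 - 1*6) + 57/22) = 1243 + ((6 - 6) + 57/22) = 1243 + (0 + 57/22) = 1243 + 57/22 = 27403/22 ≈ 1245.6)
1/o = 1/(27403/22) = 22/27403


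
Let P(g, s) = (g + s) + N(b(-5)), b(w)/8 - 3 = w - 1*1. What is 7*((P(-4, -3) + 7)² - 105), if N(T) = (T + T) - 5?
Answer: 18928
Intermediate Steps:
b(w) = 16 + 8*w (b(w) = 24 + 8*(w - 1*1) = 24 + 8*(w - 1) = 24 + 8*(-1 + w) = 24 + (-8 + 8*w) = 16 + 8*w)
N(T) = -5 + 2*T (N(T) = 2*T - 5 = -5 + 2*T)
P(g, s) = -53 + g + s (P(g, s) = (g + s) + (-5 + 2*(16 + 8*(-5))) = (g + s) + (-5 + 2*(16 - 40)) = (g + s) + (-5 + 2*(-24)) = (g + s) + (-5 - 48) = (g + s) - 53 = -53 + g + s)
7*((P(-4, -3) + 7)² - 105) = 7*(((-53 - 4 - 3) + 7)² - 105) = 7*((-60 + 7)² - 105) = 7*((-53)² - 105) = 7*(2809 - 105) = 7*2704 = 18928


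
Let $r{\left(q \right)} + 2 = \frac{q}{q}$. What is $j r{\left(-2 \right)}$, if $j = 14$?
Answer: $-14$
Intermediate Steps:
$r{\left(q \right)} = -1$ ($r{\left(q \right)} = -2 + \frac{q}{q} = -2 + 1 = -1$)
$j r{\left(-2 \right)} = 14 \left(-1\right) = -14$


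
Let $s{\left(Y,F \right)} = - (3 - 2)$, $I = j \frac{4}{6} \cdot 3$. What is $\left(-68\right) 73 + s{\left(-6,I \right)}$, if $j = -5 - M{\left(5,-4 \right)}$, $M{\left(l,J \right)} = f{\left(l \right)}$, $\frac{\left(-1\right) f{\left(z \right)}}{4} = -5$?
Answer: $-4965$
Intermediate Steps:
$f{\left(z \right)} = 20$ ($f{\left(z \right)} = \left(-4\right) \left(-5\right) = 20$)
$M{\left(l,J \right)} = 20$
$j = -25$ ($j = -5 - 20 = -25$)
$I = -50$ ($I = - 25 \cdot \frac{4}{6} \cdot 3 = - 25 \cdot 4 \cdot \frac{1}{6} \cdot 3 = \left(-25\right) \frac{2}{3} \cdot 3 = \left(- \frac{50}{3}\right) 3 = -50$)
$s{\left(Y,F \right)} = -1$ ($s{\left(Y,F \right)} = \left(-1\right) 1 = -1$)
$\left(-68\right) 73 + s{\left(-6,I \right)} = \left(-68\right) 73 - 1 = -4964 - 1 = -4965$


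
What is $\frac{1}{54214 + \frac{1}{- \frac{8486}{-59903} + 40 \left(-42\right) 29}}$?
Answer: $\frac{2918465674}{158221697990333} \approx 1.8445 \cdot 10^{-5}$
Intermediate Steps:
$\frac{1}{54214 + \frac{1}{- \frac{8486}{-59903} + 40 \left(-42\right) 29}} = \frac{1}{54214 + \frac{1}{\left(-8486\right) \left(- \frac{1}{59903}\right) - 48720}} = \frac{1}{54214 + \frac{1}{\frac{8486}{59903} - 48720}} = \frac{1}{54214 + \frac{1}{- \frac{2918465674}{59903}}} = \frac{1}{54214 - \frac{59903}{2918465674}} = \frac{1}{\frac{158221697990333}{2918465674}} = \frac{2918465674}{158221697990333}$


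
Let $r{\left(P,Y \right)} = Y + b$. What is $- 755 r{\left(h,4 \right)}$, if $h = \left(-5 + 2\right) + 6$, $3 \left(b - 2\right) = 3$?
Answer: $-5285$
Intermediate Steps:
$b = 3$ ($b = 2 + \frac{1}{3} \cdot 3 = 2 + 1 = 3$)
$h = 3$ ($h = -3 + 6 = 3$)
$r{\left(P,Y \right)} = 3 + Y$ ($r{\left(P,Y \right)} = Y + 3 = 3 + Y$)
$- 755 r{\left(h,4 \right)} = - 755 \left(3 + 4\right) = \left(-755\right) 7 = -5285$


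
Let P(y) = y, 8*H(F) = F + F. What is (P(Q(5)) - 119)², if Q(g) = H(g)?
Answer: 221841/16 ≈ 13865.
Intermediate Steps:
H(F) = F/4 (H(F) = (F + F)/8 = (2*F)/8 = F/4)
Q(g) = g/4
(P(Q(5)) - 119)² = ((¼)*5 - 119)² = (5/4 - 119)² = (-471/4)² = 221841/16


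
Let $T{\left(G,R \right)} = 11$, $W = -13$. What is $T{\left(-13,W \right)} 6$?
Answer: $66$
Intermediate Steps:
$T{\left(-13,W \right)} 6 = 11 \cdot 6 = 66$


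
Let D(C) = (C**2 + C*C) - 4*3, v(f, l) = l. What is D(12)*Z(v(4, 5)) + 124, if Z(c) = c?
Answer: 1504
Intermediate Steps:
D(C) = -12 + 2*C**2 (D(C) = (C**2 + C**2) - 12 = 2*C**2 - 12 = -12 + 2*C**2)
D(12)*Z(v(4, 5)) + 124 = (-12 + 2*12**2)*5 + 124 = (-12 + 2*144)*5 + 124 = (-12 + 288)*5 + 124 = 276*5 + 124 = 1380 + 124 = 1504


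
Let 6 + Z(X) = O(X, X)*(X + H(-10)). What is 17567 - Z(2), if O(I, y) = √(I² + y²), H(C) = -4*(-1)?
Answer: 17573 - 12*√2 ≈ 17556.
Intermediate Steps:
H(C) = 4
Z(X) = -6 + √2*√(X²)*(4 + X) (Z(X) = -6 + √(X² + X²)*(X + 4) = -6 + √(2*X²)*(4 + X) = -6 + (√2*√(X²))*(4 + X) = -6 + √2*√(X²)*(4 + X))
17567 - Z(2) = 17567 - (-6 + 4*√2*√(2²) + 2*√2*√(2²)) = 17567 - (-6 + 4*√2*√4 + 2*√2*√4) = 17567 - (-6 + 4*√2*2 + 2*√2*2) = 17567 - (-6 + 8*√2 + 4*√2) = 17567 - (-6 + 12*√2) = 17567 + (6 - 12*√2) = 17573 - 12*√2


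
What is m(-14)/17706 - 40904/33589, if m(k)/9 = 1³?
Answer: -241314641/198242278 ≈ -1.2173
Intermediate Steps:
m(k) = 9 (m(k) = 9*1³ = 9*1 = 9)
m(-14)/17706 - 40904/33589 = 9/17706 - 40904/33589 = 9*(1/17706) - 40904*1/33589 = 3/5902 - 40904/33589 = -241314641/198242278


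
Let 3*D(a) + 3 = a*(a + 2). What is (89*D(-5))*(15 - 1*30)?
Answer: -5340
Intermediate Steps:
D(a) = -1 + a*(2 + a)/3 (D(a) = -1 + (a*(a + 2))/3 = -1 + (a*(2 + a))/3 = -1 + a*(2 + a)/3)
(89*D(-5))*(15 - 1*30) = (89*(-1 + (1/3)*(-5)**2 + (2/3)*(-5)))*(15 - 1*30) = (89*(-1 + (1/3)*25 - 10/3))*(15 - 30) = (89*(-1 + 25/3 - 10/3))*(-15) = (89*4)*(-15) = 356*(-15) = -5340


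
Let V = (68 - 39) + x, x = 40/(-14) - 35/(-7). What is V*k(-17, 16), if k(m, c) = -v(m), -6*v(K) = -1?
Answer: -109/21 ≈ -5.1905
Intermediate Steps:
v(K) = ⅙ (v(K) = -⅙*(-1) = ⅙)
x = 15/7 (x = 40*(-1/14) - 35*(-⅐) = -20/7 + 5 = 15/7 ≈ 2.1429)
k(m, c) = -⅙ (k(m, c) = -1*⅙ = -⅙)
V = 218/7 (V = (68 - 39) + 15/7 = 29 + 15/7 = 218/7 ≈ 31.143)
V*k(-17, 16) = (218/7)*(-⅙) = -109/21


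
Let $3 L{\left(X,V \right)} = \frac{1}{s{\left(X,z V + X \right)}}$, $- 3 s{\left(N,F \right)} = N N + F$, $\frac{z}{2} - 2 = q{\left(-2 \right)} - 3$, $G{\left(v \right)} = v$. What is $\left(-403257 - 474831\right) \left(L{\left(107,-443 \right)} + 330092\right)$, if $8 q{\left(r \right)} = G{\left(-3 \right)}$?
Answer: $- \frac{14810456458320960}{51097} \approx -2.8985 \cdot 10^{11}$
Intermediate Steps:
$q{\left(r \right)} = - \frac{3}{8}$ ($q{\left(r \right)} = \frac{1}{8} \left(-3\right) = - \frac{3}{8}$)
$z = - \frac{11}{4}$ ($z = 4 + 2 \left(- \frac{3}{8} - 3\right) = 4 + 2 \left(- \frac{27}{8}\right) = 4 - \frac{27}{4} = - \frac{11}{4} \approx -2.75$)
$s{\left(N,F \right)} = - \frac{F}{3} - \frac{N^{2}}{3}$ ($s{\left(N,F \right)} = - \frac{N N + F}{3} = - \frac{N^{2} + F}{3} = - \frac{F + N^{2}}{3} = - \frac{F}{3} - \frac{N^{2}}{3}$)
$L{\left(X,V \right)} = \frac{1}{3 \left(- \frac{X}{3} - \frac{X^{2}}{3} + \frac{11 V}{12}\right)}$ ($L{\left(X,V \right)} = \frac{1}{3 \left(- \frac{- \frac{11 V}{4} + X}{3} - \frac{X^{2}}{3}\right)} = \frac{1}{3 \left(- \frac{X - \frac{11 V}{4}}{3} - \frac{X^{2}}{3}\right)} = \frac{1}{3 \left(\left(- \frac{X}{3} + \frac{11 V}{12}\right) - \frac{X^{2}}{3}\right)} = \frac{1}{3 \left(- \frac{X}{3} - \frac{X^{2}}{3} + \frac{11 V}{12}\right)}$)
$\left(-403257 - 474831\right) \left(L{\left(107,-443 \right)} + 330092\right) = \left(-403257 - 474831\right) \left(\frac{4}{\left(-4\right) 107 - 4 \cdot 107^{2} + 11 \left(-443\right)} + 330092\right) = - 878088 \left(\frac{4}{-428 - 45796 - 4873} + 330092\right) = - 878088 \left(\frac{4}{-51097} + 330092\right) = - 878088 \left(4 \left(- \frac{1}{51097}\right) + 330092\right) = - 878088 \left(- \frac{4}{51097} + 330092\right) = \left(-878088\right) \frac{16866710920}{51097} = - \frac{14810456458320960}{51097}$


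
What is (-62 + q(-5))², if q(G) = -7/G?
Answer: 91809/25 ≈ 3672.4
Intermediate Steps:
(-62 + q(-5))² = (-62 - 7/(-5))² = (-62 - 7*(-⅕))² = (-62 + 7/5)² = (-303/5)² = 91809/25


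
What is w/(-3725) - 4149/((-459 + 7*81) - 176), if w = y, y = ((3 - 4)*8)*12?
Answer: 15461553/253300 ≈ 61.040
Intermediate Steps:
y = -96 (y = -1*8*12 = -8*12 = -96)
w = -96
w/(-3725) - 4149/((-459 + 7*81) - 176) = -96/(-3725) - 4149/((-459 + 7*81) - 176) = -96*(-1/3725) - 4149/((-459 + 567) - 176) = 96/3725 - 4149/(108 - 176) = 96/3725 - 4149/(-68) = 96/3725 - 4149*(-1/68) = 96/3725 + 4149/68 = 15461553/253300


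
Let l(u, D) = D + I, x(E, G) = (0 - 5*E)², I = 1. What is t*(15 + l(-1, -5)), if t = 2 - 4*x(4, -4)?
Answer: -17578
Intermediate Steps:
x(E, G) = 25*E² (x(E, G) = (-5*E)² = 25*E²)
l(u, D) = 1 + D (l(u, D) = D + 1 = 1 + D)
t = -1598 (t = 2 - 100*4² = 2 - 100*16 = 2 - 4*400 = 2 - 1600 = -1598)
t*(15 + l(-1, -5)) = -1598*(15 + (1 - 5)) = -1598*(15 - 4) = -1598*11 = -17578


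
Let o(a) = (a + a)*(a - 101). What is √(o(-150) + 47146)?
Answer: √122446 ≈ 349.92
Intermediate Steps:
o(a) = 2*a*(-101 + a) (o(a) = (2*a)*(-101 + a) = 2*a*(-101 + a))
√(o(-150) + 47146) = √(2*(-150)*(-101 - 150) + 47146) = √(2*(-150)*(-251) + 47146) = √(75300 + 47146) = √122446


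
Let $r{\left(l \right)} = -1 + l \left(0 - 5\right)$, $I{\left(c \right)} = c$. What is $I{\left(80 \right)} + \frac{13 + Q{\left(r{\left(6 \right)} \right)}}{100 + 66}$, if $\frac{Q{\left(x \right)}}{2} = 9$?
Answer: $\frac{13311}{166} \approx 80.187$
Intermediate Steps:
$r{\left(l \right)} = -1 - 5 l$ ($r{\left(l \right)} = -1 + l \left(0 - 5\right) = -1 + l \left(-5\right) = -1 - 5 l$)
$Q{\left(x \right)} = 18$ ($Q{\left(x \right)} = 2 \cdot 9 = 18$)
$I{\left(80 \right)} + \frac{13 + Q{\left(r{\left(6 \right)} \right)}}{100 + 66} = 80 + \frac{13 + 18}{100 + 66} = 80 + \frac{31}{166} = \frac{13311}{166}$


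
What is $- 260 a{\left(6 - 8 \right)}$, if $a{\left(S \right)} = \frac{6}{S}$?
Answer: $780$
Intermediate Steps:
$- 260 a{\left(6 - 8 \right)} = - 260 \frac{6}{6 - 8} = - 260 \frac{6}{-2} = - 260 \cdot 6 \left(- \frac{1}{2}\right) = \left(-260\right) \left(-3\right) = 780$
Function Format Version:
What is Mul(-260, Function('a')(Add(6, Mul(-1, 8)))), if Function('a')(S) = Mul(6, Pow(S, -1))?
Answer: 780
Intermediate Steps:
Mul(-260, Function('a')(Add(6, Mul(-1, 8)))) = Mul(-260, Mul(6, Pow(Add(6, Mul(-1, 8)), -1))) = Mul(-260, Mul(6, Pow(Add(6, -8), -1))) = Mul(-260, Mul(6, Pow(-2, -1))) = Mul(-260, Mul(6, Rational(-1, 2))) = Mul(-260, -3) = 780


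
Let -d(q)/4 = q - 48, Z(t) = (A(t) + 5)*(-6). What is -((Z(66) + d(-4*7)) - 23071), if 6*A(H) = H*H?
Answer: 27153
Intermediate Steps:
A(H) = H²/6 (A(H) = (H*H)/6 = H²/6)
Z(t) = -30 - t² (Z(t) = (t²/6 + 5)*(-6) = (5 + t²/6)*(-6) = -30 - t²)
d(q) = 192 - 4*q (d(q) = -4*(q - 48) = -4*(-48 + q) = 192 - 4*q)
-((Z(66) + d(-4*7)) - 23071) = -(((-30 - 1*66²) + (192 - (-16)*7)) - 23071) = -(((-30 - 1*4356) + (192 - 4*(-28))) - 23071) = -(((-30 - 4356) + (192 + 112)) - 23071) = -((-4386 + 304) - 23071) = -(-4082 - 23071) = -1*(-27153) = 27153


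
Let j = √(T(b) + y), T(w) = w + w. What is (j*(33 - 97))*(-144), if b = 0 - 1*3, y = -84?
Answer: 27648*I*√10 ≈ 87431.0*I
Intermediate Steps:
b = -3 (b = 0 - 3 = -3)
T(w) = 2*w
j = 3*I*√10 (j = √(2*(-3) - 84) = √(-6 - 84) = √(-90) = 3*I*√10 ≈ 9.4868*I)
(j*(33 - 97))*(-144) = ((3*I*√10)*(33 - 97))*(-144) = ((3*I*√10)*(-64))*(-144) = -192*I*√10*(-144) = 27648*I*√10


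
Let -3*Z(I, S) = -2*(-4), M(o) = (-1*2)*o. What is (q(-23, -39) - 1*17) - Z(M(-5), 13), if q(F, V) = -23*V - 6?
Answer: 2630/3 ≈ 876.67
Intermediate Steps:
q(F, V) = -6 - 23*V
M(o) = -2*o
Z(I, S) = -8/3 (Z(I, S) = -(-2)*(-4)/3 = -⅓*8 = -8/3)
(q(-23, -39) - 1*17) - Z(M(-5), 13) = ((-6 - 23*(-39)) - 1*17) - 1*(-8/3) = ((-6 + 897) - 17) + 8/3 = (891 - 17) + 8/3 = 874 + 8/3 = 2630/3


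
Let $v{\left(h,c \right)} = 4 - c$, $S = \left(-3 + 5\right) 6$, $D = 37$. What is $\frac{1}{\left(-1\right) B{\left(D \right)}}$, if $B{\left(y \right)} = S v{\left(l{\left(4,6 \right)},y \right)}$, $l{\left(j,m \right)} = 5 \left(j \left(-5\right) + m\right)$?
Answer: $\frac{1}{396} \approx 0.0025253$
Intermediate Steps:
$l{\left(j,m \right)} = - 25 j + 5 m$ ($l{\left(j,m \right)} = 5 \left(- 5 j + m\right) = 5 \left(m - 5 j\right) = - 25 j + 5 m$)
$S = 12$ ($S = 2 \cdot 6 = 12$)
$B{\left(y \right)} = 48 - 12 y$ ($B{\left(y \right)} = 12 \left(4 - y\right) = 48 - 12 y$)
$\frac{1}{\left(-1\right) B{\left(D \right)}} = \frac{1}{\left(-1\right) \left(48 - 444\right)} = \frac{1}{\left(-1\right) \left(-396\right)} = \frac{1}{396}$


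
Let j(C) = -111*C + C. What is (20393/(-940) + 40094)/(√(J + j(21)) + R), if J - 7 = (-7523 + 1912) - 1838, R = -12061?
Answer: -151437783329/45582941540 - 12555989*I*√2438/22791470770 ≈ -3.3222 - 0.027202*I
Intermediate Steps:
j(C) = -110*C
J = -7442 (J = 7 + ((-7523 + 1912) - 1838) = 7 + (-5611 - 1838) = 7 - 7449 = -7442)
(20393/(-940) + 40094)/(√(J + j(21)) + R) = (20393/(-940) + 40094)/(√(-7442 - 110*21) - 12061) = (20393*(-1/940) + 40094)/(√(-7442 - 2310) - 12061) = (-20393/940 + 40094)/(√(-9752) - 12061) = 37667967/(940*(2*I*√2438 - 12061)) = 37667967/(940*(-12061 + 2*I*√2438))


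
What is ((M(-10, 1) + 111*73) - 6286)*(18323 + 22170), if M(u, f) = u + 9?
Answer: 73535288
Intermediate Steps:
M(u, f) = 9 + u
((M(-10, 1) + 111*73) - 6286)*(18323 + 22170) = (((9 - 10) + 111*73) - 6286)*(18323 + 22170) = ((-1 + 8103) - 6286)*40493 = (8102 - 6286)*40493 = 1816*40493 = 73535288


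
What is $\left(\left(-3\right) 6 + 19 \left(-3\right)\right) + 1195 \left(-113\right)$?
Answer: $-135110$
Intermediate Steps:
$\left(\left(-3\right) 6 + 19 \left(-3\right)\right) + 1195 \left(-113\right) = \left(-18 - 57\right) - 135035 = -75 - 135035 = -135110$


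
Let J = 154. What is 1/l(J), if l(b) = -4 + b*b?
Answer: 1/23712 ≈ 4.2173e-5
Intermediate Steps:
l(b) = -4 + b**2
1/l(J) = 1/(-4 + 154**2) = 1/(-4 + 23716) = 1/23712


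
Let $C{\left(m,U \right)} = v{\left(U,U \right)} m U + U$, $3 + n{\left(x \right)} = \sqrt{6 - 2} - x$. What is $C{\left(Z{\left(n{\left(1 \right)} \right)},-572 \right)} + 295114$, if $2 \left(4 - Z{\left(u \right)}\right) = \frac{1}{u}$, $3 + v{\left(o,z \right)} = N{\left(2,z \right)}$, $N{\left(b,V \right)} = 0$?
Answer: $301835$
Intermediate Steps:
$v{\left(o,z \right)} = -3$ ($v{\left(o,z \right)} = -3 + 0 = -3$)
$n{\left(x \right)} = -1 - x$ ($n{\left(x \right)} = -3 - \left(x - \sqrt{6 - 2}\right) = -3 - \left(-2 + x\right) = -1 - x$)
$Z{\left(u \right)} = 4 - \frac{1}{2 u}$
$C{\left(m,U \right)} = U - 3 U m$ ($C{\left(m,U \right)} = - 3 m U + U = - 3 U m + U = U - 3 U m$)
$C{\left(Z{\left(n{\left(1 \right)} \right)},-572 \right)} + 295114 = - 572 \left(1 - 3 \left(4 - \frac{1}{2 \left(-1 - 1\right)}\right)\right) + 295114 = - 572 \left(1 - 3 \left(4 - \frac{1}{2 \left(-2\right)}\right)\right) + 295114 = - 572 \left(1 - 3 \left(4 - - \frac{1}{4}\right)\right) + 295114 = - 572 \left(1 - 3 \left(4 + \frac{1}{4}\right)\right) + 295114 = - 572 \left(1 - \frac{51}{4}\right) + 295114 = \left(-572\right) \left(- \frac{47}{4}\right) + 295114 = 6721 + 295114 = 301835$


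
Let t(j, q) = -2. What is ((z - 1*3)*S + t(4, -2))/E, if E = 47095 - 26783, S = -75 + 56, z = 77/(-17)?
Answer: 1199/172652 ≈ 0.0069446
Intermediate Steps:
z = -77/17 (z = 77*(-1/17) = -77/17 ≈ -4.5294)
S = -19
E = 20312
((z - 1*3)*S + t(4, -2))/E = ((-77/17 - 1*3)*(-19) - 2)/20312 = ((-77/17 - 3)*(-19) - 2)*(1/20312) = (-128/17*(-19) - 2)*(1/20312) = (2432/17 - 2)*(1/20312) = (2398/17)*(1/20312) = 1199/172652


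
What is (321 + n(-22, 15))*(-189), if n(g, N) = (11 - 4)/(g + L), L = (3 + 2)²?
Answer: -61110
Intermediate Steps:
L = 25 (L = 5² = 25)
n(g, N) = 7/(25 + g) (n(g, N) = (11 - 4)/(g + 25) = 7/(25 + g))
(321 + n(-22, 15))*(-189) = (321 + 7/(25 - 22))*(-189) = (321 + 7/3)*(-189) = (970/3)*(-189) = -61110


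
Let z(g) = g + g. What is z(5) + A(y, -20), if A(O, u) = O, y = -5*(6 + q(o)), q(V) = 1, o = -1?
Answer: -25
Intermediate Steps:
z(g) = 2*g
y = -35 (y = -5*(6 + 1) = -5*7 = -35)
z(5) + A(y, -20) = 2*5 - 35 = 10 - 35 = -25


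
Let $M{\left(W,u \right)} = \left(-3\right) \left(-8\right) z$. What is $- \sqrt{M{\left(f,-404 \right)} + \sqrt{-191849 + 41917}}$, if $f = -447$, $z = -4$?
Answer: $- \sqrt{-96 + 2 i \sqrt{37483}} \approx -12.307 - 15.731 i$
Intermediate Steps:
$M{\left(W,u \right)} = -96$ ($M{\left(W,u \right)} = \left(-3\right) \left(-8\right) \left(-4\right) = 24 \left(-4\right) = -96$)
$- \sqrt{M{\left(f,-404 \right)} + \sqrt{-191849 + 41917}} = - \sqrt{-96 + \sqrt{-191849 + 41917}} = - \sqrt{-96 + \sqrt{-149932}} = - \sqrt{-96 + 2 i \sqrt{37483}}$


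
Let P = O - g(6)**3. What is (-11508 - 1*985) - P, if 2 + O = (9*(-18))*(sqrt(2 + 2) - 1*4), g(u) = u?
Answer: -12599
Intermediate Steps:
O = 322 (O = -2 + (9*(-18))*(sqrt(2 + 2) - 1*4) = -2 - 162*(sqrt(4) - 4) = -2 - 162*(2 - 4) = -2 - 162*(-2) = -2 + 324 = 322)
P = 106 (P = 322 - 1*6**3 = 322 - 1*216 = 322 - 216 = 106)
(-11508 - 1*985) - P = (-11508 - 1*985) - 1*106 = (-11508 - 985) - 106 = -12493 - 106 = -12599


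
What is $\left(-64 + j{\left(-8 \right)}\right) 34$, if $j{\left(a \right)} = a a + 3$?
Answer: $102$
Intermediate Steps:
$j{\left(a \right)} = 3 + a^{2}$ ($j{\left(a \right)} = a^{2} + 3 = 3 + a^{2}$)
$\left(-64 + j{\left(-8 \right)}\right) 34 = \left(-64 + \left(3 + \left(-8\right)^{2}\right)\right) 34 = \left(-64 + \left(3 + 64\right)\right) 34 = \left(-64 + 67\right) 34 = 3 \cdot 34 = 102$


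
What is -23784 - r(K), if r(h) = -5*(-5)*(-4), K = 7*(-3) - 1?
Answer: -23684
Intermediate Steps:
K = -22 (K = -21 - 1 = -22)
r(h) = -100 (r(h) = 25*(-4) = -100)
-23784 - r(K) = -23784 - 1*(-100) = -23784 + 100 = -23684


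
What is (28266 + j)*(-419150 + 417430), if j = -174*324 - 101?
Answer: 48522920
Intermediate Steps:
j = -56477 (j = -56376 - 101 = -56477)
(28266 + j)*(-419150 + 417430) = (28266 - 56477)*(-419150 + 417430) = -28211*(-1720) = 48522920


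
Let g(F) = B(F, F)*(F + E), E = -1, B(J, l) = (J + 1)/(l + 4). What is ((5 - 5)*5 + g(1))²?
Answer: 0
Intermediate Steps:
B(J, l) = (1 + J)/(4 + l)
g(F) = (1 + F)*(-1 + F)/(4 + F) (g(F) = ((1 + F)/(4 + F))*(F - 1) = ((1 + F)/(4 + F))*(-1 + F) = (1 + F)*(-1 + F)/(4 + F))
((5 - 5)*5 + g(1))² = ((5 - 5)*5 + (-1 + 1²)/(4 + 1))² = (0*5 + (-1 + 1)/5)² = (0 + (⅕)*0)² = (0 + 0)² = 0² = 0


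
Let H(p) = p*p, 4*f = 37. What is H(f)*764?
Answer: 261479/4 ≈ 65370.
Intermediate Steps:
f = 37/4 (f = (¼)*37 = 37/4 ≈ 9.2500)
H(p) = p²
H(f)*764 = (37/4)²*764 = (1369/16)*764 = 261479/4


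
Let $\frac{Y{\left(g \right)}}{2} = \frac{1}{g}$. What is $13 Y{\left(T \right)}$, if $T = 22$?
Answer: $\frac{13}{11} \approx 1.1818$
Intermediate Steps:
$Y{\left(g \right)} = \frac{2}{g}$
$13 Y{\left(T \right)} = 13 \cdot \frac{2}{22} = 13 \cdot 2 \cdot \frac{1}{22} = 13 \cdot \frac{1}{11} = \frac{13}{11}$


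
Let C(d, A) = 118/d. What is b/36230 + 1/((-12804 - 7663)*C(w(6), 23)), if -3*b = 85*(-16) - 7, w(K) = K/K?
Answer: 825335303/65624467785 ≈ 0.012577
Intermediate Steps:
w(K) = 1
b = 1367/3 (b = -(85*(-16) - 7)/3 = -(-1360 - 7)/3 = -1/3*(-1367) = 1367/3 ≈ 455.67)
b/36230 + 1/((-12804 - 7663)*C(w(6), 23)) = (1367/3)/36230 + 1/((-12804 - 7663)*((118/1))) = (1367/3)*(1/36230) + 1/((-20467)*((118*1))) = 1367/108690 - 1/20467/118 = 1367/108690 - 1/20467*1/118 = 1367/108690 - 1/2415106 = 825335303/65624467785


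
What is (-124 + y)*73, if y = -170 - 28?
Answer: -23506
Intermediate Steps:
y = -198
(-124 + y)*73 = (-124 - 198)*73 = -322*73 = -23506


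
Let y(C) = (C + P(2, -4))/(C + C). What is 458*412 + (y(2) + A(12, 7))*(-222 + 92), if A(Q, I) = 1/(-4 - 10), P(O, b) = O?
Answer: 1320027/7 ≈ 1.8858e+5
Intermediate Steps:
A(Q, I) = -1/14 (A(Q, I) = 1/(-14) = -1/14)
y(C) = (2 + C)/(2*C) (y(C) = (C + 2)/(C + C) = (2 + C)/((2*C)) = (2 + C)*(1/(2*C)) = (2 + C)/(2*C))
458*412 + (y(2) + A(12, 7))*(-222 + 92) = 458*412 + ((1/2)*(2 + 2)/2 - 1/14)*(-222 + 92) = 188696 + ((1/2)*(1/2)*4 - 1/14)*(-130) = 188696 + (1 - 1/14)*(-130) = 188696 + (13/14)*(-130) = 188696 - 845/7 = 1320027/7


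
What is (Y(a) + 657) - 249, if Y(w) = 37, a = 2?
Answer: 445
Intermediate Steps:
(Y(a) + 657) - 249 = (37 + 657) - 249 = 694 - 249 = 445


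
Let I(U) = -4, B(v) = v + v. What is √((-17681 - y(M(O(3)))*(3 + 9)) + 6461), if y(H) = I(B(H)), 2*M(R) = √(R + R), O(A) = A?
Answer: 14*I*√57 ≈ 105.7*I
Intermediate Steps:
B(v) = 2*v
M(R) = √2*√R/2 (M(R) = √(R + R)/2 = √(2*R)/2 = (√2*√R)/2 = √2*√R/2)
y(H) = -4
√((-17681 - y(M(O(3)))*(3 + 9)) + 6461) = √((-17681 - (-4)*(3 + 9)) + 6461) = √((-17681 - (-4)*12) + 6461) = √((-17681 - 1*(-48)) + 6461) = √((-17681 + 48) + 6461) = √(-17633 + 6461) = √(-11172) = 14*I*√57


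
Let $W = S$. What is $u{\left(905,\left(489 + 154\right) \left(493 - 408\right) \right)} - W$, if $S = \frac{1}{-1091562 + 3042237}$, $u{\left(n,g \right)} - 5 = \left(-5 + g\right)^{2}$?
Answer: $\frac{5825929854940874}{1950675} \approx 2.9866 \cdot 10^{9}$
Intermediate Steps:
$u{\left(n,g \right)} = 5 + \left(-5 + g\right)^{2}$
$S = \frac{1}{1950675} \approx 5.1264 \cdot 10^{-7}$
$W = \frac{1}{1950675} \approx 5.1264 \cdot 10^{-7}$
$u{\left(905,\left(489 + 154\right) \left(493 - 408\right) \right)} - W = \left(5 + \left(-5 + \left(489 + 154\right) \left(493 - 408\right)\right)^{2}\right) - \frac{1}{1950675} = \left(5 + \left(-5 + 643 \cdot 85\right)^{2}\right) - \frac{1}{1950675} = \left(5 + \left(-5 + 54655\right)^{2}\right) - \frac{1}{1950675} = \left(5 + 54650^{2}\right) - \frac{1}{1950675} = \left(5 + 2986622500\right) - \frac{1}{1950675} = 2986622505 - \frac{1}{1950675} = \frac{5825929854940874}{1950675}$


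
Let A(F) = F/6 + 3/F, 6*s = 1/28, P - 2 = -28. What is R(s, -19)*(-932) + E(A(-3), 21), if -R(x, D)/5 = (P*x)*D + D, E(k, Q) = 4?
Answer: -1571501/21 ≈ -74833.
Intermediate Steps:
P = -26 (P = 2 - 28 = -26)
s = 1/168 (s = (⅙)/28 = (⅙)*(1/28) = 1/168 ≈ 0.0059524)
A(F) = 3/F + F/6 (A(F) = F*(⅙) + 3/F = F/6 + 3/F = 3/F + F/6)
R(x, D) = -5*D + 130*D*x (R(x, D) = -5*((-26*x)*D + D) = -5*(-26*D*x + D) = -5*(D - 26*D*x) = -5*D + 130*D*x)
R(s, -19)*(-932) + E(A(-3), 21) = (5*(-19)*(-1 + 26*(1/168)))*(-932) + 4 = (5*(-19)*(-1 + 13/84))*(-932) + 4 = (5*(-19)*(-71/84))*(-932) + 4 = (6745/84)*(-932) + 4 = -1571585/21 + 4 = -1571501/21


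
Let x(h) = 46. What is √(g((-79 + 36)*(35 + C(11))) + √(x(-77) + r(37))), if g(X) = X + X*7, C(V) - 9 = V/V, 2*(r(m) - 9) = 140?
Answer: √(-15480 + 5*√5) ≈ 124.37*I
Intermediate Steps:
r(m) = 79 (r(m) = 9 + (½)*140 = 9 + 70 = 79)
C(V) = 10 (C(V) = 9 + V/V = 9 + 1 = 10)
g(X) = 8*X (g(X) = X + 7*X = 8*X)
√(g((-79 + 36)*(35 + C(11))) + √(x(-77) + r(37))) = √(8*((-79 + 36)*(35 + 10)) + √(46 + 79)) = √(8*(-43*45) + √125) = √(8*(-1935) + 5*√5) = √(-15480 + 5*√5)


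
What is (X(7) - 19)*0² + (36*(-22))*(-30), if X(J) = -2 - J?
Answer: 23760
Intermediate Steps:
(X(7) - 19)*0² + (36*(-22))*(-30) = ((-2 - 1*7) - 19)*0² + (36*(-22))*(-30) = ((-2 - 7) - 19)*0 - 792*(-30) = (-9 - 19)*0 + 23760 = -28*0 + 23760 = 0 + 23760 = 23760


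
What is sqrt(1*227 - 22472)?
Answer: I*sqrt(22245) ≈ 149.15*I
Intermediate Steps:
sqrt(1*227 - 22472) = sqrt(227 - 22472) = sqrt(-22245) = I*sqrt(22245)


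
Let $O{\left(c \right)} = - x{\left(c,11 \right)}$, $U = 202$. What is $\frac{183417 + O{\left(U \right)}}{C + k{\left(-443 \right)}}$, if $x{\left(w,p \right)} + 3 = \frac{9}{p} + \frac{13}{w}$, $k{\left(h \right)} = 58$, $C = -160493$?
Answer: $- \frac{407557279}{356486570} \approx -1.1433$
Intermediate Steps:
$x{\left(w,p \right)} = -3 + \frac{9}{p} + \frac{13}{w}$ ($x{\left(w,p \right)} = -3 + \left(\frac{9}{p} + \frac{13}{w}\right) = -3 + \frac{9}{p} + \frac{13}{w}$)
$O{\left(c \right)} = \frac{24}{11} - \frac{13}{c}$ ($O{\left(c \right)} = - (-3 + \frac{9}{11} + \frac{13}{c}) = - (- \frac{24}{11} + \frac{13}{c}) = \frac{24}{11} - \frac{13}{c}$)
$\frac{183417 + O{\left(U \right)}}{C + k{\left(-443 \right)}} = \frac{183417 + \left(\frac{24}{11} - \frac{13}{202}\right)}{-160493 + 58} = \frac{183417 + \left(\frac{24}{11} - \frac{13}{202}\right)}{-160435} = \left(183417 + \left(\frac{24}{11} - \frac{13}{202}\right)\right) \left(- \frac{1}{160435}\right) = \left(183417 + \frac{4705}{2222}\right) \left(- \frac{1}{160435}\right) = \frac{407557279}{2222} \left(- \frac{1}{160435}\right) = - \frac{407557279}{356486570}$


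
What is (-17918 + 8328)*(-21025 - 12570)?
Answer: 322176050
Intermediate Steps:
(-17918 + 8328)*(-21025 - 12570) = -9590*(-33595) = 322176050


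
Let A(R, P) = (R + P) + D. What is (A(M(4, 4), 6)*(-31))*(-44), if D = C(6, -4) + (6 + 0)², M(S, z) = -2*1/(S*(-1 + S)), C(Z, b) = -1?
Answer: 167090/3 ≈ 55697.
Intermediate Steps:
M(S, z) = -2/(S*(-1 + S)) (M(S, z) = -2*1/(S*(-1 + S)) = -2/(S*(-1 + S)))
D = 35 (D = -1 + (6 + 0)² = -1 + 6² = -1 + 36 = 35)
A(R, P) = 35 + P + R (A(R, P) = (R + P) + 35 = (P + R) + 35 = 35 + P + R)
(A(M(4, 4), 6)*(-31))*(-44) = ((35 + 6 - 2/(4*(-1 + 4)))*(-31))*(-44) = ((35 + 6 - 2*¼/3)*(-31))*(-44) = ((35 + 6 - 2*¼*⅓)*(-31))*(-44) = ((35 + 6 - ⅙)*(-31))*(-44) = ((245/6)*(-31))*(-44) = -7595/6*(-44) = 167090/3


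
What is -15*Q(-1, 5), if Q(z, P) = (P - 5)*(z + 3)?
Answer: 0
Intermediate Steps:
Q(z, P) = (-5 + P)*(3 + z)
-15*Q(-1, 5) = -15*(-15 - 5*(-1) + 3*5 + 5*(-1)) = -15*(-15 + 5 + 15 - 5) = -15*0 = 0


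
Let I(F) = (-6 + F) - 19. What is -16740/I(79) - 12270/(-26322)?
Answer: -1357925/4387 ≈ -309.53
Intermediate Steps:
I(F) = -25 + F
-16740/I(79) - 12270/(-26322) = -16740/(-25 + 79) - 12270/(-26322) = -16740/54 - 12270*(-1/26322) = -16740*1/54 + 2045/4387 = -310 + 2045/4387 = -1357925/4387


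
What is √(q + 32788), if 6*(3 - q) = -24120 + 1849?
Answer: √1314102/6 ≈ 191.06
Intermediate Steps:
q = 22289/6 (q = 3 - (-24120 + 1849)/6 = 3 - ⅙*(-22271) = 3 + 22271/6 = 22289/6 ≈ 3714.8)
√(q + 32788) = √(22289/6 + 32788) = √(219017/6) = √1314102/6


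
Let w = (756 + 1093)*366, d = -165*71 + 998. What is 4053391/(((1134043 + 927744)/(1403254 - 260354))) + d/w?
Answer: 3135051829361471321/1395281363658 ≈ 2.2469e+6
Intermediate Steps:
d = -10717 (d = -11715 + 998 = -10717)
w = 676734 (w = 1849*366 = 676734)
4053391/(((1134043 + 927744)/(1403254 - 260354))) + d/w = 4053391/(((1134043 + 927744)/(1403254 - 260354))) - 10717/676734 = 4053391/((2061787/1142900)) - 10717*1/676734 = 4053391/((2061787*(1/1142900))) - 10717/676734 = 4053391/(2061787/1142900) - 10717/676734 = 4053391*(1142900/2061787) - 10717/676734 = 4632620573900/2061787 - 10717/676734 = 3135051829361471321/1395281363658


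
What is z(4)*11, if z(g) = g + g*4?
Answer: 220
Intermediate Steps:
z(g) = 5*g (z(g) = g + 4*g = 5*g)
z(4)*11 = (5*4)*11 = 20*11 = 220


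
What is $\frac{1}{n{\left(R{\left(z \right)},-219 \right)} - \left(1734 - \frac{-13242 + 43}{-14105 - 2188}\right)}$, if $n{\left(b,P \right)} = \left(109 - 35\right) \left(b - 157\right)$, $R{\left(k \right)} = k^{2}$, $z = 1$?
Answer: $- \frac{16293}{216325255} \approx -7.5317 \cdot 10^{-5}$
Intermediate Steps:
$n{\left(b,P \right)} = -11618 + 74 b$ ($n{\left(b,P \right)} = 74 \left(-157 + b\right) = -11618 + 74 b$)
$\frac{1}{n{\left(R{\left(z \right)},-219 \right)} - \left(1734 - \frac{-13242 + 43}{-14105 - 2188}\right)} = \frac{1}{\left(-11618 + 74 \cdot 1^{2}\right) - \left(1734 - \frac{-13242 + 43}{-14105 - 2188}\right)} = \frac{1}{\left(-11618 + 74 \cdot 1\right) - \left(1734 + \frac{13199}{-16293}\right)} = \frac{1}{\left(-11618 + 74\right) - \frac{28238863}{16293}} = \frac{1}{-11544 + \left(\frac{13199}{16293} - 1734\right)} = \frac{1}{-11544 - \frac{28238863}{16293}} = \frac{1}{- \frac{216325255}{16293}} = - \frac{16293}{216325255}$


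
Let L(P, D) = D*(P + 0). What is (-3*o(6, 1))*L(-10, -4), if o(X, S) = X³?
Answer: -25920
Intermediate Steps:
L(P, D) = D*P
(-3*o(6, 1))*L(-10, -4) = (-3*6³)*(-4*(-10)) = -3*216*40 = -648*40 = -25920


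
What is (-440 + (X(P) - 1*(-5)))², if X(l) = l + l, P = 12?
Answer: 168921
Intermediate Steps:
X(l) = 2*l
(-440 + (X(P) - 1*(-5)))² = (-440 + (2*12 - 1*(-5)))² = (-440 + (24 + 5))² = (-440 + 29)² = (-411)² = 168921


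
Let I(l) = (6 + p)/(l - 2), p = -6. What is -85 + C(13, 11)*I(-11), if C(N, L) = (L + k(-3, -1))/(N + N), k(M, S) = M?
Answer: -85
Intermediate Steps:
I(l) = 0 (I(l) = (6 - 6)/(l - 2) = 0/(-2 + l) = 0)
C(N, L) = (-3 + L)/(2*N) (C(N, L) = (L - 3)/(N + N) = (-3 + L)/((2*N)) = (-3 + L)*(1/(2*N)) = (-3 + L)/(2*N))
-85 + C(13, 11)*I(-11) = -85 + ((½)*(-3 + 11)/13)*0 = -85 + ((½)*(1/13)*8)*0 = -85 + (4/13)*0 = -85 + 0 = -85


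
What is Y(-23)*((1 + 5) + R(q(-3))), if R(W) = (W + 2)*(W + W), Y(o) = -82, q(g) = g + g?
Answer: -4428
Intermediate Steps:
q(g) = 2*g
R(W) = 2*W*(2 + W) (R(W) = (2 + W)*(2*W) = 2*W*(2 + W))
Y(-23)*((1 + 5) + R(q(-3))) = -82*((1 + 5) + 2*(2*(-3))*(2 + 2*(-3))) = -82*(6 + 2*(-6)*(2 - 6)) = -82*(6 + 2*(-6)*(-4)) = -82*(6 + 48) = -82*54 = -4428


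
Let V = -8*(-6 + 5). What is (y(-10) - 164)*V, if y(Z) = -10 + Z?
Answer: -1472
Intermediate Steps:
V = 8 (V = -8*(-1) = 8)
(y(-10) - 164)*V = ((-10 - 10) - 164)*8 = (-20 - 164)*8 = -184*8 = -1472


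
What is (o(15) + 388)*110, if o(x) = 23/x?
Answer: 128546/3 ≈ 42849.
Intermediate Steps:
(o(15) + 388)*110 = (23/15 + 388)*110 = (5843/15)*110 = 128546/3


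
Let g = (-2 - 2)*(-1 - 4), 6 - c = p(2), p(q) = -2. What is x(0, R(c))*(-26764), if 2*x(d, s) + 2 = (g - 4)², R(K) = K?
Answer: -3399028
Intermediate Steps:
c = 8 (c = 6 - 1*(-2) = 6 + 2 = 8)
g = 20 (g = -4*(-5) = 20)
x(d, s) = 127 (x(d, s) = -1 + (20 - 4)²/2 = -1 + (½)*16² = -1 + (½)*256 = -1 + 128 = 127)
x(0, R(c))*(-26764) = 127*(-26764) = -3399028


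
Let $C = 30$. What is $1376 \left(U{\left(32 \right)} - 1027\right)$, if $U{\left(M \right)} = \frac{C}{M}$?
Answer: $-1411862$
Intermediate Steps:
$U{\left(M \right)} = \frac{30}{M}$
$1376 \left(U{\left(32 \right)} - 1027\right) = 1376 \left(\frac{30}{32} - 1027\right) = 1376 \left(30 \cdot \frac{1}{32} - 1027\right) = 1376 \left(\frac{15}{16} - 1027\right) = 1376 \left(- \frac{16417}{16}\right) = -1411862$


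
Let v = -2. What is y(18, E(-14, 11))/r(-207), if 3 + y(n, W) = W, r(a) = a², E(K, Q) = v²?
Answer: 1/42849 ≈ 2.3338e-5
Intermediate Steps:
E(K, Q) = 4 (E(K, Q) = (-2)² = 4)
y(n, W) = -3 + W
y(18, E(-14, 11))/r(-207) = (-3 + 4)/((-207)²) = 1/42849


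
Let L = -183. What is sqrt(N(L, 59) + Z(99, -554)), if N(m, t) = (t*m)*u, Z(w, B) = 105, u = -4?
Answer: sqrt(43293) ≈ 208.07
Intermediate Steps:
N(m, t) = -4*m*t (N(m, t) = (t*m)*(-4) = (m*t)*(-4) = -4*m*t)
sqrt(N(L, 59) + Z(99, -554)) = sqrt(-4*(-183)*59 + 105) = sqrt(43188 + 105) = sqrt(43293)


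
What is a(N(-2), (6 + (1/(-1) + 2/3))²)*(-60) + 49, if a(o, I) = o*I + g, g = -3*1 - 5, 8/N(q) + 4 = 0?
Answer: 13147/3 ≈ 4382.3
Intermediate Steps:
N(q) = -2 (N(q) = 8/(-4 + 0) = 8/(-4) = 8*(-¼) = -2)
g = -8 (g = -3 - 5 = -8)
a(o, I) = -8 + I*o (a(o, I) = o*I - 8 = I*o - 8 = -8 + I*o)
a(N(-2), (6 + (1/(-1) + 2/3))²)*(-60) + 49 = (-8 + (6 + (1/(-1) + 2/3))²*(-2))*(-60) + 49 = (-8 + (6 + (1*(-1) + 2*(⅓)))²*(-2))*(-60) + 49 = (-8 + (6 + (-1 + ⅔))²*(-2))*(-60) + 49 = (-8 + (6 - ⅓)²*(-2))*(-60) + 49 = (-8 + (17/3)²*(-2))*(-60) + 49 = (-8 + (289/9)*(-2))*(-60) + 49 = (-8 - 578/9)*(-60) + 49 = -650/9*(-60) + 49 = 13000/3 + 49 = 13147/3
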